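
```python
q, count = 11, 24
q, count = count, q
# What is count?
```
Trace:
  q=11, count=24
  q=24, count=11

Final answer: 11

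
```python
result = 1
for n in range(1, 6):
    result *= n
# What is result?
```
Trace:
  result=1
  result=1, n=1
  result=2, n=2
  result=6, n=3
  result=24, n=4
  result=120, n=5

Final answer: 120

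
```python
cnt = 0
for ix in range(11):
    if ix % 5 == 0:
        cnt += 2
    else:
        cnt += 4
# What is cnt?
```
Trace:
  cnt=0
  cnt=2, ix=0
  cnt=6, ix=1
  cnt=10, ix=2
  cnt=14, ix=3
  cnt=18, ix=4
  cnt=20, ix=5
  cnt=24, ix=6
  cnt=28, ix=7
  cnt=32, ix=8
  cnt=36, ix=9
  cnt=38, ix=10

Final answer: 38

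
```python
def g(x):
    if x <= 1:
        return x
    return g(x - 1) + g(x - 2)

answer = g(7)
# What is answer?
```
Call trace (a repeated sub-call is expanded the first time; later identical calls just restate its return value):
g(x=7)
  g(x=6)
    g(x=5)
      g(x=4)
        g(x=3)
          g(x=2)
            g(x=1)
            -> return 1
            g(x=0)
            -> return 0
          -> return 1
          g(x=1)
          -> return 1
        -> return 2
        g(x=2) -> return 1  (same call as traced above)
      -> return 3
      g(x=3) -> return 2  (same call as traced above)
    -> return 5
    g(x=4) -> return 3  (same call as traced above)
  -> return 8
  g(x=5) -> return 5  (same call as traced above)
-> return 13

Final answer: 13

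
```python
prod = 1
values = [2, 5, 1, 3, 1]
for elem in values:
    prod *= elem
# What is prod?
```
Trace:
  prod=1
  prod=2, elem=2
  prod=10, elem=5
  prod=10, elem=1
  prod=30, elem=3
  prod=30, elem=1

Final answer: 30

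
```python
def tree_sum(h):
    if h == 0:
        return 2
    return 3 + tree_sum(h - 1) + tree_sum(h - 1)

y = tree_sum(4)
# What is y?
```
Call trace (a repeated sub-call is expanded the first time; later identical calls just restate its return value):
tree_sum(h=4)
  tree_sum(h=3)
    tree_sum(h=2)
      tree_sum(h=1)
        tree_sum(h=0)
        -> return 2
        tree_sum(h=0)
        -> return 2
      -> return 7
      tree_sum(h=1) -> return 7  (same call as traced above)
    -> return 17
    tree_sum(h=2) -> return 17  (same call as traced above)
  -> return 37
  tree_sum(h=3) -> return 37  (same call as traced above)
-> return 77

Final answer: 77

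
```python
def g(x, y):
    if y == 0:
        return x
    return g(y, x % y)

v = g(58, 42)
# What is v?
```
Call trace:
g(x=58, y=42)
  g(x=42, y=16)
    g(x=16, y=10)
      g(x=10, y=6)
        g(x=6, y=4)
          g(x=4, y=2)
            g(x=2, y=0)
            -> return 2
          -> return 2
        -> return 2
      -> return 2
    -> return 2
  -> return 2
-> return 2

Final answer: 2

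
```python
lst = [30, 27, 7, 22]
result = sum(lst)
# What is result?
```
Trace:
  lst=[30, 27, 7, 22]
  lst=[30, 27, 7, 22], result=86

Final answer: 86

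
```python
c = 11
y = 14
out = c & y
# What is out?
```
Trace:
  c=11
  c=11, y=14
  c=11, y=14, out=10

Final answer: 10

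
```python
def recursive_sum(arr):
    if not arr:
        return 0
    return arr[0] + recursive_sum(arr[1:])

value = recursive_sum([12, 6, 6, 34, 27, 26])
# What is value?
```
Call trace:
recursive_sum(arr=[12, 6, 6, 34, 27, 26])
  recursive_sum(arr=[6, 6, 34, 27, 26])
    recursive_sum(arr=[6, 34, 27, 26])
      recursive_sum(arr=[34, 27, 26])
        recursive_sum(arr=[27, 26])
          recursive_sum(arr=[26])
            recursive_sum(arr=[])
            -> return 0
          -> return 26
        -> return 53
      -> return 87
    -> return 93
  -> return 99
-> return 111

Final answer: 111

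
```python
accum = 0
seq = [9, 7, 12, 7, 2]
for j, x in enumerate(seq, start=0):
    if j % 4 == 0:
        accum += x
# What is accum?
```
Trace:
  accum=0
  accum=9, j=0, x=9
  accum=9, j=1, x=7
  accum=9, j=2, x=12
  accum=9, j=3, x=7
  accum=11, j=4, x=2

Final answer: 11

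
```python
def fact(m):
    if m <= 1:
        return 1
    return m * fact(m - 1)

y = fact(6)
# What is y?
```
Call trace:
fact(m=6)
  fact(m=5)
    fact(m=4)
      fact(m=3)
        fact(m=2)
          fact(m=1)
          -> return 1
        -> return 2
      -> return 6
    -> return 24
  -> return 120
-> return 720

Final answer: 720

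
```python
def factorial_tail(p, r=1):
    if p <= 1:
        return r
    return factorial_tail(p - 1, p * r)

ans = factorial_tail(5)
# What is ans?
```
Call trace:
factorial_tail(p=5, r=1)
  factorial_tail(p=4, r=5)
    factorial_tail(p=3, r=20)
      factorial_tail(p=2, r=60)
        factorial_tail(p=1, r=120)
        -> return 120
      -> return 120
    -> return 120
  -> return 120
-> return 120

Final answer: 120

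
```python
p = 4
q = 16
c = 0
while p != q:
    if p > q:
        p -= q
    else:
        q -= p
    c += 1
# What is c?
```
Trace:
  p=4
  p=4, q=16
  p=4, q=16, c=0
  p=4, q=12, c=1
  p=4, q=8, c=2
  p=4, q=4, c=3

Final answer: 3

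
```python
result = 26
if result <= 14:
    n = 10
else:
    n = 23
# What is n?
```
Trace:
  result=26
  result=26, n=23

Final answer: 23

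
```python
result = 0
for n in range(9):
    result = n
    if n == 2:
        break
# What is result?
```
Trace:
  result=0
  result=0, n=0
  result=1, n=1
  result=2, n=2

Final answer: 2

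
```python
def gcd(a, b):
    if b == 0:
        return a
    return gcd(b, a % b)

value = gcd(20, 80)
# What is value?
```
Call trace:
gcd(a=20, b=80)
  gcd(a=80, b=20)
    gcd(a=20, b=0)
    -> return 20
  -> return 20
-> return 20

Final answer: 20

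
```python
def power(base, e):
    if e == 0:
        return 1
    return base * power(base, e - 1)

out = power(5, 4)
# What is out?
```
Call trace:
power(base=5, e=4)
  power(base=5, e=3)
    power(base=5, e=2)
      power(base=5, e=1)
        power(base=5, e=0)
        -> return 1
      -> return 5
    -> return 25
  -> return 125
-> return 625

Final answer: 625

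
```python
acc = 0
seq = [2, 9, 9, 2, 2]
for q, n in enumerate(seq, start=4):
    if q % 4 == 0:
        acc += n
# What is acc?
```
Trace:
  acc=0
  acc=2, q=4, n=2
  acc=2, q=5, n=9
  acc=2, q=6, n=9
  acc=2, q=7, n=2
  acc=4, q=8, n=2

Final answer: 4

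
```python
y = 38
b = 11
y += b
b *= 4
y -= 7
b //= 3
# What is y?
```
Trace:
  y=38
  y=38, b=11
  y=49, b=11
  y=49, b=44
  y=42, b=44
  y=42, b=14

Final answer: 42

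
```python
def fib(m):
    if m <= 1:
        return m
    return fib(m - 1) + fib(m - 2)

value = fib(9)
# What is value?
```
Call trace (a repeated sub-call is expanded the first time; later identical calls just restate its return value):
fib(m=9)
  fib(m=8)
    fib(m=7)
      fib(m=6)
        fib(m=5)
          fib(m=4)
            fib(m=3)
              fib(m=2)
                fib(m=1)
                -> return 1
                fib(m=0)
                -> return 0
              -> return 1
              fib(m=1)
              -> return 1
            -> return 2
            fib(m=2) -> return 1  (same call as traced above)
          -> return 3
          fib(m=3) -> return 2  (same call as traced above)
        -> return 5
        fib(m=4) -> return 3  (same call as traced above)
      -> return 8
      fib(m=5) -> return 5  (same call as traced above)
    -> return 13
    fib(m=6) -> return 8  (same call as traced above)
  -> return 21
  fib(m=7) -> return 13  (same call as traced above)
-> return 34

Final answer: 34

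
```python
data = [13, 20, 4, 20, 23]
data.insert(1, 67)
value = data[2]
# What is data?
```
Trace:
  data=[13, 20, 4, 20, 23]
  data=[13, 67, 20, 4, 20, 23]
  data=[13, 67, 20, 4, 20, 23], value=20

Final answer: [13, 67, 20, 4, 20, 23]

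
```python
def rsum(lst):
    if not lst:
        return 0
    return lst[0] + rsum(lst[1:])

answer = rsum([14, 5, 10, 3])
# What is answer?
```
Call trace:
rsum(lst=[14, 5, 10, 3])
  rsum(lst=[5, 10, 3])
    rsum(lst=[10, 3])
      rsum(lst=[3])
        rsum(lst=[])
        -> return 0
      -> return 3
    -> return 13
  -> return 18
-> return 32

Final answer: 32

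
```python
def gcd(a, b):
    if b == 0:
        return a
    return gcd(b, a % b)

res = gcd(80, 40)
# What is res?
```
Call trace:
gcd(a=80, b=40)
  gcd(a=40, b=0)
  -> return 40
-> return 40

Final answer: 40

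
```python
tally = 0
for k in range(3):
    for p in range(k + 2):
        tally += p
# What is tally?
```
Trace:
  tally=0
  tally=0, k=0, p=0
  tally=1, k=0, p=1
  tally=1, k=1, p=0
  tally=2, k=1, p=1
  tally=4, k=1, p=2
  tally=4, k=2, p=0
  tally=5, k=2, p=1
  tally=7, k=2, p=2
  tally=10, k=2, p=3

Final answer: 10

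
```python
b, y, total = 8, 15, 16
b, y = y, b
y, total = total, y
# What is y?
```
Trace:
  b=8, y=15, total=16
  b=15, y=8, total=16
  b=15, y=16, total=8

Final answer: 16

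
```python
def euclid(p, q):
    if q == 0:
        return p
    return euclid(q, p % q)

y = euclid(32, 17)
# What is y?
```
Call trace:
euclid(p=32, q=17)
  euclid(p=17, q=15)
    euclid(p=15, q=2)
      euclid(p=2, q=1)
        euclid(p=1, q=0)
        -> return 1
      -> return 1
    -> return 1
  -> return 1
-> return 1

Final answer: 1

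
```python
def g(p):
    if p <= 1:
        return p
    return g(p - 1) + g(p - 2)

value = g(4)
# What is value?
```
Call trace (a repeated sub-call is expanded the first time; later identical calls just restate its return value):
g(p=4)
  g(p=3)
    g(p=2)
      g(p=1)
      -> return 1
      g(p=0)
      -> return 0
    -> return 1
    g(p=1)
    -> return 1
  -> return 2
  g(p=2) -> return 1  (same call as traced above)
-> return 3

Final answer: 3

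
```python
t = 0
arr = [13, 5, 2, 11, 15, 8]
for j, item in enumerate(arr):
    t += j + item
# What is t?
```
Trace:
  t=0
  t=13, j=0, item=13
  t=19, j=1, item=5
  t=23, j=2, item=2
  t=37, j=3, item=11
  t=56, j=4, item=15
  t=69, j=5, item=8

Final answer: 69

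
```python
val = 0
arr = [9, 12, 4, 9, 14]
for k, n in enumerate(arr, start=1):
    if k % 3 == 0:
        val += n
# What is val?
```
Trace:
  val=0
  val=0, k=1, n=9
  val=0, k=2, n=12
  val=4, k=3, n=4
  val=4, k=4, n=9
  val=4, k=5, n=14

Final answer: 4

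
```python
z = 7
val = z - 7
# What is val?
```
Trace:
  z=7
  z=7, val=0

Final answer: 0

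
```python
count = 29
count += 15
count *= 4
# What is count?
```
Trace:
  count=29
  count=44
  count=176

Final answer: 176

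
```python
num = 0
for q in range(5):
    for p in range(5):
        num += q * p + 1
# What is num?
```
Trace:
  num=0
  num=1, q=0, p=0
  num=2, q=0, p=1
  num=3, q=0, p=2
  num=4, q=0, p=3
  num=5, q=0, p=4
  num=6, q=1, p=0
  num=8, q=1, p=1
  num=11, q=1, p=2
  num=15, q=1, p=3
  num=20, q=1, p=4
  num=21, q=2, p=0
  num=24, q=2, p=1
  num=29, q=2, p=2
  num=36, q=2, p=3
  num=45, q=2, p=4
  num=46, q=3, p=0
  num=50, q=3, p=1
  num=57, q=3, p=2
  num=67, q=3, p=3
  num=80, q=3, p=4
  num=81, q=4, p=0
  num=86, q=4, p=1
  num=95, q=4, p=2
  num=108, q=4, p=3
  num=125, q=4, p=4

Final answer: 125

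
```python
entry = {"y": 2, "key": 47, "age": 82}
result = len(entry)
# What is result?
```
Trace:
  entry={'y': 2, 'key': 47, 'age': 82}
  entry={'y': 2, 'key': 47, 'age': 82}, result=3

Final answer: 3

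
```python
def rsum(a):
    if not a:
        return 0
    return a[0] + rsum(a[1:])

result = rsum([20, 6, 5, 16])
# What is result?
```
Call trace:
rsum(a=[20, 6, 5, 16])
  rsum(a=[6, 5, 16])
    rsum(a=[5, 16])
      rsum(a=[16])
        rsum(a=[])
        -> return 0
      -> return 16
    -> return 21
  -> return 27
-> return 47

Final answer: 47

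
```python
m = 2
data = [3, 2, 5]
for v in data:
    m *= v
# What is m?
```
Trace:
  m=2
  m=6, v=3
  m=12, v=2
  m=60, v=5

Final answer: 60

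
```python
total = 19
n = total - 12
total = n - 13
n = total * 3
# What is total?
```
Trace:
  total=19
  total=19, n=7
  total=-6, n=7
  total=-6, n=-18

Final answer: -6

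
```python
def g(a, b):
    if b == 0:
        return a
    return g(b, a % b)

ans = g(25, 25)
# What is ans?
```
Call trace:
g(a=25, b=25)
  g(a=25, b=0)
  -> return 25
-> return 25

Final answer: 25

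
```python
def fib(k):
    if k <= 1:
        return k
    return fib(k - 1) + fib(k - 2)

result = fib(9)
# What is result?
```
Call trace (a repeated sub-call is expanded the first time; later identical calls just restate its return value):
fib(k=9)
  fib(k=8)
    fib(k=7)
      fib(k=6)
        fib(k=5)
          fib(k=4)
            fib(k=3)
              fib(k=2)
                fib(k=1)
                -> return 1
                fib(k=0)
                -> return 0
              -> return 1
              fib(k=1)
              -> return 1
            -> return 2
            fib(k=2) -> return 1  (same call as traced above)
          -> return 3
          fib(k=3) -> return 2  (same call as traced above)
        -> return 5
        fib(k=4) -> return 3  (same call as traced above)
      -> return 8
      fib(k=5) -> return 5  (same call as traced above)
    -> return 13
    fib(k=6) -> return 8  (same call as traced above)
  -> return 21
  fib(k=7) -> return 13  (same call as traced above)
-> return 34

Final answer: 34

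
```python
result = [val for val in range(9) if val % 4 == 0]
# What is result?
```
Trace:
  val=0
  val=1
  val=2
  val=3
  val=4
  val=5
  val=6
  val=7
  val=8
  result=[0, 4, 8]

Final answer: [0, 4, 8]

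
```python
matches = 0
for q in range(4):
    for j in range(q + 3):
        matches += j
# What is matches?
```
Trace:
  matches=0
  matches=0, q=0, j=0
  matches=1, q=0, j=1
  matches=3, q=0, j=2
  matches=3, q=1, j=0
  matches=4, q=1, j=1
  matches=6, q=1, j=2
  matches=9, q=1, j=3
  matches=9, q=2, j=0
  matches=10, q=2, j=1
  matches=12, q=2, j=2
  matches=15, q=2, j=3
  matches=19, q=2, j=4
  matches=19, q=3, j=0
  matches=20, q=3, j=1
  matches=22, q=3, j=2
  matches=25, q=3, j=3
  matches=29, q=3, j=4
  matches=34, q=3, j=5

Final answer: 34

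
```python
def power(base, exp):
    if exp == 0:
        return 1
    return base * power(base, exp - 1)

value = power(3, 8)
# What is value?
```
Call trace:
power(base=3, exp=8)
  power(base=3, exp=7)
    power(base=3, exp=6)
      power(base=3, exp=5)
        power(base=3, exp=4)
          power(base=3, exp=3)
            power(base=3, exp=2)
              power(base=3, exp=1)
                power(base=3, exp=0)
                -> return 1
              -> return 3
            -> return 9
          -> return 27
        -> return 81
      -> return 243
    -> return 729
  -> return 2187
-> return 6561

Final answer: 6561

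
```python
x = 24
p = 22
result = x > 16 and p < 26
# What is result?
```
Trace:
  x=24
  x=24, p=22
  x=24, p=22, result=True

Final answer: True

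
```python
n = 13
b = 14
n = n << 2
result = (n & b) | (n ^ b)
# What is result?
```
Trace:
  n=13
  n=13, b=14
  n=52, b=14
  n=52, b=14, result=62

Final answer: 62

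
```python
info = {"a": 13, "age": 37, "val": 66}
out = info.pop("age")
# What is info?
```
Trace:
  info={'a': 13, 'age': 37, 'val': 66}
  info={'a': 13, 'val': 66}, out=37

Final answer: {'a': 13, 'val': 66}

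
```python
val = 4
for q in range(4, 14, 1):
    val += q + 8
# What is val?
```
Trace:
  val=4
  val=16, q=4
  val=29, q=5
  val=43, q=6
  val=58, q=7
  val=74, q=8
  val=91, q=9
  val=109, q=10
  val=128, q=11
  val=148, q=12
  val=169, q=13

Final answer: 169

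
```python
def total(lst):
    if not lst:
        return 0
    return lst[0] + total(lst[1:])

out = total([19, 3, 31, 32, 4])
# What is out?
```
Call trace:
total(lst=[19, 3, 31, 32, 4])
  total(lst=[3, 31, 32, 4])
    total(lst=[31, 32, 4])
      total(lst=[32, 4])
        total(lst=[4])
          total(lst=[])
          -> return 0
        -> return 4
      -> return 36
    -> return 67
  -> return 70
-> return 89

Final answer: 89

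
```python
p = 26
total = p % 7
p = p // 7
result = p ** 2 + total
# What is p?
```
Trace:
  p=26
  p=26, total=5
  p=3, total=5
  p=3, total=5, result=14

Final answer: 3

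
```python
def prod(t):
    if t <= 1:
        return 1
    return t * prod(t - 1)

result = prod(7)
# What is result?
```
Call trace:
prod(t=7)
  prod(t=6)
    prod(t=5)
      prod(t=4)
        prod(t=3)
          prod(t=2)
            prod(t=1)
            -> return 1
          -> return 2
        -> return 6
      -> return 24
    -> return 120
  -> return 720
-> return 5040

Final answer: 5040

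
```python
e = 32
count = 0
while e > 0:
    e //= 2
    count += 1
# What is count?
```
Trace:
  e=32
  e=32, count=0
  e=16, count=1
  e=8, count=2
  e=4, count=3
  e=2, count=4
  e=1, count=5
  e=0, count=6

Final answer: 6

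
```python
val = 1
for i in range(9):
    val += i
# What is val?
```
Trace:
  val=1
  val=1, i=0
  val=2, i=1
  val=4, i=2
  val=7, i=3
  val=11, i=4
  val=16, i=5
  val=22, i=6
  val=29, i=7
  val=37, i=8

Final answer: 37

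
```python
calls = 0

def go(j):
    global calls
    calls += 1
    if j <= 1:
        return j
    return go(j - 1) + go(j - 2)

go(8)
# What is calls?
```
Call trace (a repeated sub-call is expanded the first time; later identical calls just restate its return value):
go(j=8)
  go(j=7)
    go(j=6)
      go(j=5)
        go(j=4)
          go(j=3)
            go(j=2)
              go(j=1)
              -> return 1
              go(j=0)
              -> return 0
            -> return 1
            go(j=1)
            -> return 1
          -> return 2
          go(j=2) -> return 1  (same call as traced above)
        -> return 3
        go(j=3) -> return 2  (same call as traced above)
      -> return 5
      go(j=4) -> return 3  (same call as traced above)
    -> return 8
    go(j=5) -> return 5  (same call as traced above)
  -> return 13
  go(j=6) -> return 8  (same call as traced above)
-> return 21

calls is incremented once per call, so count the calls in each subtree. Let C(j) = number of calls made by go(j).
C(0) = C(1) = 1 (base case, no recursion); C(j) = 1 + C(j - 1) + C(j - 2) otherwise.
C(2) = 1 + C(1) + C(0) = 1 + 1 + 1 = 3
C(3) = 1 + C(2) + C(1) = 1 + 3 + 1 = 5
C(4) = 1 + C(3) + C(2) = 1 + 5 + 3 = 9
C(5) = 1 + C(4) + C(3) = 1 + 9 + 5 = 15
C(6) = 1 + C(5) + C(4) = 1 + 15 + 9 = 25
C(7) = 1 + C(6) + C(5) = 1 + 25 + 15 = 41
C(8) = 1 + C(7) + C(6) = 1 + 41 + 25 = 67
calls = C(8) = 67

Final answer: 67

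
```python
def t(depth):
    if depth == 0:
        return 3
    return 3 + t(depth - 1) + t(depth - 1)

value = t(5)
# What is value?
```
Call trace (a repeated sub-call is expanded the first time; later identical calls just restate its return value):
t(depth=5)
  t(depth=4)
    t(depth=3)
      t(depth=2)
        t(depth=1)
          t(depth=0)
          -> return 3
          t(depth=0)
          -> return 3
        -> return 9
        t(depth=1) -> return 9  (same call as traced above)
      -> return 21
      t(depth=2) -> return 21  (same call as traced above)
    -> return 45
    t(depth=3) -> return 45  (same call as traced above)
  -> return 93
  t(depth=4) -> return 93  (same call as traced above)
-> return 189

Final answer: 189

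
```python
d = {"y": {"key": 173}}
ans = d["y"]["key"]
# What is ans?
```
Trace:
  d={'y': {'key': 173}}
  d={'y': {'key': 173}}, ans=173

Final answer: 173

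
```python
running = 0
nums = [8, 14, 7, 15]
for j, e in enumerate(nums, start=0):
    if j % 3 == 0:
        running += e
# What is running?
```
Trace:
  running=0
  running=8, j=0, e=8
  running=8, j=1, e=14
  running=8, j=2, e=7
  running=23, j=3, e=15

Final answer: 23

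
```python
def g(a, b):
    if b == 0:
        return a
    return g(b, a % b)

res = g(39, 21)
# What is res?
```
Call trace:
g(a=39, b=21)
  g(a=21, b=18)
    g(a=18, b=3)
      g(a=3, b=0)
      -> return 3
    -> return 3
  -> return 3
-> return 3

Final answer: 3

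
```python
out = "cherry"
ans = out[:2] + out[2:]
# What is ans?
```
Trace:
  out='cherry'
  out='cherry', ans='cherry'

Final answer: 'cherry'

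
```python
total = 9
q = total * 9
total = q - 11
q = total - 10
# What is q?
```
Trace:
  total=9
  total=9, q=81
  total=70, q=81
  total=70, q=60

Final answer: 60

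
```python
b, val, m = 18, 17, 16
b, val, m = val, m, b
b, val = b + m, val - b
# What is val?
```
Trace:
  b=18, val=17, m=16
  b=17, val=16, m=18
  b=35, val=-1, m=18

Final answer: -1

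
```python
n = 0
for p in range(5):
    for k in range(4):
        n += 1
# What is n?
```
Trace:
  n=0
  n=1, p=0, k=0
  n=2, p=0, k=1
  n=3, p=0, k=2
  n=4, p=0, k=3
  n=5, p=1, k=0
  n=6, p=1, k=1
  n=7, p=1, k=2
  n=8, p=1, k=3
  n=9, p=2, k=0
  n=10, p=2, k=1
  n=11, p=2, k=2
  n=12, p=2, k=3
  n=13, p=3, k=0
  n=14, p=3, k=1
  n=15, p=3, k=2
  n=16, p=3, k=3
  n=17, p=4, k=0
  n=18, p=4, k=1
  n=19, p=4, k=2
  n=20, p=4, k=3

Final answer: 20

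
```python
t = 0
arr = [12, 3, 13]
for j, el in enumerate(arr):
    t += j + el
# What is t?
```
Trace:
  t=0
  t=12, j=0, el=12
  t=16, j=1, el=3
  t=31, j=2, el=13

Final answer: 31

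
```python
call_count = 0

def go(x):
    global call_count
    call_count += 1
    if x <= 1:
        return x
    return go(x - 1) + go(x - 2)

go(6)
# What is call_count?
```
Call trace (a repeated sub-call is expanded the first time; later identical calls just restate its return value):
go(x=6)
  go(x=5)
    go(x=4)
      go(x=3)
        go(x=2)
          go(x=1)
          -> return 1
          go(x=0)
          -> return 0
        -> return 1
        go(x=1)
        -> return 1
      -> return 2
      go(x=2) -> return 1  (same call as traced above)
    -> return 3
    go(x=3) -> return 2  (same call as traced above)
  -> return 5
  go(x=4) -> return 3  (same call as traced above)
-> return 8

call_count is incremented once per call, so count the calls in each subtree. Let C(x) = number of calls made by go(x).
C(0) = C(1) = 1 (base case, no recursion); C(x) = 1 + C(x - 1) + C(x - 2) otherwise.
C(2) = 1 + C(1) + C(0) = 1 + 1 + 1 = 3
C(3) = 1 + C(2) + C(1) = 1 + 3 + 1 = 5
C(4) = 1 + C(3) + C(2) = 1 + 5 + 3 = 9
C(5) = 1 + C(4) + C(3) = 1 + 9 + 5 = 15
C(6) = 1 + C(5) + C(4) = 1 + 15 + 9 = 25
call_count = C(6) = 25

Final answer: 25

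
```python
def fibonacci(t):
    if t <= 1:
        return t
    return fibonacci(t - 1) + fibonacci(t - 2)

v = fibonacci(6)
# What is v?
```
Call trace (a repeated sub-call is expanded the first time; later identical calls just restate its return value):
fibonacci(t=6)
  fibonacci(t=5)
    fibonacci(t=4)
      fibonacci(t=3)
        fibonacci(t=2)
          fibonacci(t=1)
          -> return 1
          fibonacci(t=0)
          -> return 0
        -> return 1
        fibonacci(t=1)
        -> return 1
      -> return 2
      fibonacci(t=2) -> return 1  (same call as traced above)
    -> return 3
    fibonacci(t=3) -> return 2  (same call as traced above)
  -> return 5
  fibonacci(t=4) -> return 3  (same call as traced above)
-> return 8

Final answer: 8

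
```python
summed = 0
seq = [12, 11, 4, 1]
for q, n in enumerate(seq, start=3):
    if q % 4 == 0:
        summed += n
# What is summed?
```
Trace:
  summed=0
  summed=0, q=3, n=12
  summed=11, q=4, n=11
  summed=11, q=5, n=4
  summed=11, q=6, n=1

Final answer: 11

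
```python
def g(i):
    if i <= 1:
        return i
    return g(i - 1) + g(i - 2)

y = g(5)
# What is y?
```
Call trace (a repeated sub-call is expanded the first time; later identical calls just restate its return value):
g(i=5)
  g(i=4)
    g(i=3)
      g(i=2)
        g(i=1)
        -> return 1
        g(i=0)
        -> return 0
      -> return 1
      g(i=1)
      -> return 1
    -> return 2
    g(i=2) -> return 1  (same call as traced above)
  -> return 3
  g(i=3) -> return 2  (same call as traced above)
-> return 5

Final answer: 5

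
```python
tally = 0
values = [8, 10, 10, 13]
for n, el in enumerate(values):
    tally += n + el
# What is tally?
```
Trace:
  tally=0
  tally=8, n=0, el=8
  tally=19, n=1, el=10
  tally=31, n=2, el=10
  tally=47, n=3, el=13

Final answer: 47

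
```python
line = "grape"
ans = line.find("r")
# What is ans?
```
Trace:
  line='grape'
  line='grape', ans=1

Final answer: 1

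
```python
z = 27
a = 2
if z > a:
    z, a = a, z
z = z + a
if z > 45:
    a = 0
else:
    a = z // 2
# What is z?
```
Trace:
  z=27
  z=27, a=2
  z=2, a=27
  z=29, a=27
  z=29, a=14

Final answer: 29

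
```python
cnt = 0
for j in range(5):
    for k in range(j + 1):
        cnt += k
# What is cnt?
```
Trace:
  cnt=0
  cnt=0, j=0, k=0
  cnt=0, j=1, k=0
  cnt=1, j=1, k=1
  cnt=1, j=2, k=0
  cnt=2, j=2, k=1
  cnt=4, j=2, k=2
  cnt=4, j=3, k=0
  cnt=5, j=3, k=1
  cnt=7, j=3, k=2
  cnt=10, j=3, k=3
  cnt=10, j=4, k=0
  cnt=11, j=4, k=1
  cnt=13, j=4, k=2
  cnt=16, j=4, k=3
  cnt=20, j=4, k=4

Final answer: 20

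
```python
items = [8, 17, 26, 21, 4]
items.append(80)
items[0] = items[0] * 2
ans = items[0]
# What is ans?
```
Trace:
  items=[8, 17, 26, 21, 4]
  items=[8, 17, 26, 21, 4, 80]
  items=[16, 17, 26, 21, 4, 80]
  items=[16, 17, 26, 21, 4, 80], ans=16

Final answer: 16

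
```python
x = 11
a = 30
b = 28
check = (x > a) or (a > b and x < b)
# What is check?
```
Trace:
  x=11
  x=11, a=30
  x=11, a=30, b=28
  x=11, a=30, b=28, check=True

Final answer: True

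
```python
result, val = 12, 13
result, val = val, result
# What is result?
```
Trace:
  result=12, val=13
  result=13, val=12

Final answer: 13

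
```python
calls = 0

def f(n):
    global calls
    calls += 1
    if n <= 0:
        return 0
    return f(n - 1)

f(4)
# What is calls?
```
Call trace:
f(n=4)
  f(n=3)
    f(n=2)
      f(n=1)
        f(n=0)
        -> return 0
      -> return 0
    -> return 0
  -> return 0
-> return 0

calls is incremented once per call. f is entered once for each n = 4, 3, 2, 1, 0 (the n <= 0 call returns without recursing), i.e. 4 + 1 calls.
calls = 5

Final answer: 5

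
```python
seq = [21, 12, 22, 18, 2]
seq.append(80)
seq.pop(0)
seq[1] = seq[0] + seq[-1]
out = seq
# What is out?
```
Trace:
  seq=[21, 12, 22, 18, 2]
  seq=[21, 12, 22, 18, 2, 80]
  seq=[12, 22, 18, 2, 80]
  seq=[12, 92, 18, 2, 80]
  seq=[12, 92, 18, 2, 80], out=[12, 92, 18, 2, 80]

Final answer: [12, 92, 18, 2, 80]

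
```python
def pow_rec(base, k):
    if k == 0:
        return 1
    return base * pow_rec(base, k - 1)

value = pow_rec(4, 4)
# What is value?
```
Call trace:
pow_rec(base=4, k=4)
  pow_rec(base=4, k=3)
    pow_rec(base=4, k=2)
      pow_rec(base=4, k=1)
        pow_rec(base=4, k=0)
        -> return 1
      -> return 4
    -> return 16
  -> return 64
-> return 256

Final answer: 256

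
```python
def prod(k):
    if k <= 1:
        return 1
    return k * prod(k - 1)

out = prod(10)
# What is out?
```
Call trace:
prod(k=10)
  prod(k=9)
    prod(k=8)
      prod(k=7)
        prod(k=6)
          prod(k=5)
            prod(k=4)
              prod(k=3)
                prod(k=2)
                  prod(k=1)
                  -> return 1
                -> return 2
              -> return 6
            -> return 24
          -> return 120
        -> return 720
      -> return 5040
    -> return 40320
  -> return 362880
-> return 3628800

Final answer: 3628800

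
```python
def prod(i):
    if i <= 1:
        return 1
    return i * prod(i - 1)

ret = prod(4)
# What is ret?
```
Call trace:
prod(i=4)
  prod(i=3)
    prod(i=2)
      prod(i=1)
      -> return 1
    -> return 2
  -> return 6
-> return 24

Final answer: 24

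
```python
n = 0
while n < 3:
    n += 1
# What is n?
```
Trace:
  n=0
  n=1
  n=2
  n=3

Final answer: 3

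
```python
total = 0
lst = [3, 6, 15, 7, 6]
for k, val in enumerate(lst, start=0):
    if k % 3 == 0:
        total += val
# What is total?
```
Trace:
  total=0
  total=3, k=0, val=3
  total=3, k=1, val=6
  total=3, k=2, val=15
  total=10, k=3, val=7
  total=10, k=4, val=6

Final answer: 10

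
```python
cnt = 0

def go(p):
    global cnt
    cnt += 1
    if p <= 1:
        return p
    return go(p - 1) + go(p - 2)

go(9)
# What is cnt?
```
Call trace (a repeated sub-call is expanded the first time; later identical calls just restate its return value):
go(p=9)
  go(p=8)
    go(p=7)
      go(p=6)
        go(p=5)
          go(p=4)
            go(p=3)
              go(p=2)
                go(p=1)
                -> return 1
                go(p=0)
                -> return 0
              -> return 1
              go(p=1)
              -> return 1
            -> return 2
            go(p=2) -> return 1  (same call as traced above)
          -> return 3
          go(p=3) -> return 2  (same call as traced above)
        -> return 5
        go(p=4) -> return 3  (same call as traced above)
      -> return 8
      go(p=5) -> return 5  (same call as traced above)
    -> return 13
    go(p=6) -> return 8  (same call as traced above)
  -> return 21
  go(p=7) -> return 13  (same call as traced above)
-> return 34

cnt is incremented once per call, so count the calls in each subtree. Let C(p) = number of calls made by go(p).
C(0) = C(1) = 1 (base case, no recursion); C(p) = 1 + C(p - 1) + C(p - 2) otherwise.
C(2) = 1 + C(1) + C(0) = 1 + 1 + 1 = 3
C(3) = 1 + C(2) + C(1) = 1 + 3 + 1 = 5
C(4) = 1 + C(3) + C(2) = 1 + 5 + 3 = 9
C(5) = 1 + C(4) + C(3) = 1 + 9 + 5 = 15
C(6) = 1 + C(5) + C(4) = 1 + 15 + 9 = 25
C(7) = 1 + C(6) + C(5) = 1 + 25 + 15 = 41
C(8) = 1 + C(7) + C(6) = 1 + 41 + 25 = 67
C(9) = 1 + C(8) + C(7) = 1 + 67 + 41 = 109
cnt = C(9) = 109

Final answer: 109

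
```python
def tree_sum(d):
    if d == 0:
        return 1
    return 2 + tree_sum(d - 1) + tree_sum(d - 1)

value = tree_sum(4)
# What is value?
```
Call trace (a repeated sub-call is expanded the first time; later identical calls just restate its return value):
tree_sum(d=4)
  tree_sum(d=3)
    tree_sum(d=2)
      tree_sum(d=1)
        tree_sum(d=0)
        -> return 1
        tree_sum(d=0)
        -> return 1
      -> return 4
      tree_sum(d=1) -> return 4  (same call as traced above)
    -> return 10
    tree_sum(d=2) -> return 10  (same call as traced above)
  -> return 22
  tree_sum(d=3) -> return 22  (same call as traced above)
-> return 46

Final answer: 46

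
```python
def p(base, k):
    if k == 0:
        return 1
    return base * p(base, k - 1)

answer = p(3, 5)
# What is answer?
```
Call trace:
p(base=3, k=5)
  p(base=3, k=4)
    p(base=3, k=3)
      p(base=3, k=2)
        p(base=3, k=1)
          p(base=3, k=0)
          -> return 1
        -> return 3
      -> return 9
    -> return 27
  -> return 81
-> return 243

Final answer: 243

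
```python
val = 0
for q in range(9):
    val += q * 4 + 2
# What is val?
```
Trace:
  val=0
  val=2, q=0
  val=8, q=1
  val=18, q=2
  val=32, q=3
  val=50, q=4
  val=72, q=5
  val=98, q=6
  val=128, q=7
  val=162, q=8

Final answer: 162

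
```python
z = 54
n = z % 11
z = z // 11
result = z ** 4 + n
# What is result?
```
Trace:
  z=54
  z=54, n=10
  z=4, n=10
  z=4, n=10, result=266

Final answer: 266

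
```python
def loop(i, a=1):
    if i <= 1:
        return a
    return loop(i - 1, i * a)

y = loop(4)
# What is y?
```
Call trace:
loop(i=4, a=1)
  loop(i=3, a=4)
    loop(i=2, a=12)
      loop(i=1, a=24)
      -> return 24
    -> return 24
  -> return 24
-> return 24

Final answer: 24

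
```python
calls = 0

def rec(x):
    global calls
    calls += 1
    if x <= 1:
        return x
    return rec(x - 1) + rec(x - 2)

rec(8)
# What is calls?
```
Call trace (a repeated sub-call is expanded the first time; later identical calls just restate its return value):
rec(x=8)
  rec(x=7)
    rec(x=6)
      rec(x=5)
        rec(x=4)
          rec(x=3)
            rec(x=2)
              rec(x=1)
              -> return 1
              rec(x=0)
              -> return 0
            -> return 1
            rec(x=1)
            -> return 1
          -> return 2
          rec(x=2) -> return 1  (same call as traced above)
        -> return 3
        rec(x=3) -> return 2  (same call as traced above)
      -> return 5
      rec(x=4) -> return 3  (same call as traced above)
    -> return 8
    rec(x=5) -> return 5  (same call as traced above)
  -> return 13
  rec(x=6) -> return 8  (same call as traced above)
-> return 21

calls is incremented once per call, so count the calls in each subtree. Let C(x) = number of calls made by rec(x).
C(0) = C(1) = 1 (base case, no recursion); C(x) = 1 + C(x - 1) + C(x - 2) otherwise.
C(2) = 1 + C(1) + C(0) = 1 + 1 + 1 = 3
C(3) = 1 + C(2) + C(1) = 1 + 3 + 1 = 5
C(4) = 1 + C(3) + C(2) = 1 + 5 + 3 = 9
C(5) = 1 + C(4) + C(3) = 1 + 9 + 5 = 15
C(6) = 1 + C(5) + C(4) = 1 + 15 + 9 = 25
C(7) = 1 + C(6) + C(5) = 1 + 25 + 15 = 41
C(8) = 1 + C(7) + C(6) = 1 + 41 + 25 = 67
calls = C(8) = 67

Final answer: 67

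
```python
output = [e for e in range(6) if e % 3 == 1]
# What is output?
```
Trace:
  e=0
  e=1
  e=2
  e=3
  e=4
  e=5
  output=[1, 4]

Final answer: [1, 4]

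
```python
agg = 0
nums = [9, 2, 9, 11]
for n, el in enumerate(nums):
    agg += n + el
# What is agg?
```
Trace:
  agg=0
  agg=9, n=0, el=9
  agg=12, n=1, el=2
  agg=23, n=2, el=9
  agg=37, n=3, el=11

Final answer: 37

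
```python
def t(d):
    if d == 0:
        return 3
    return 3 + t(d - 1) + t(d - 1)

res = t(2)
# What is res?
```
Call trace (a repeated sub-call is expanded the first time; later identical calls just restate its return value):
t(d=2)
  t(d=1)
    t(d=0)
    -> return 3
    t(d=0)
    -> return 3
  -> return 9
  t(d=1) -> return 9  (same call as traced above)
-> return 21

Final answer: 21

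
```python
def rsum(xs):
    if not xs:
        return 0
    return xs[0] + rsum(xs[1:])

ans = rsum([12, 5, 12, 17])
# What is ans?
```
Call trace:
rsum(xs=[12, 5, 12, 17])
  rsum(xs=[5, 12, 17])
    rsum(xs=[12, 17])
      rsum(xs=[17])
        rsum(xs=[])
        -> return 0
      -> return 17
    -> return 29
  -> return 34
-> return 46

Final answer: 46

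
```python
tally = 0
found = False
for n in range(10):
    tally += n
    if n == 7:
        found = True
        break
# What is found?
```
Trace:
  tally=0
  tally=0, found=False
  tally=0, found=False, n=0
  tally=1, found=False, n=1
  tally=3, found=False, n=2
  tally=6, found=False, n=3
  tally=10, found=False, n=4
  tally=15, found=False, n=5
  tally=21, found=False, n=6
  tally=28, found=True, n=7

Final answer: True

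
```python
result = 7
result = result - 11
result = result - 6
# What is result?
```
Trace:
  result=7
  result=-4
  result=-10

Final answer: -10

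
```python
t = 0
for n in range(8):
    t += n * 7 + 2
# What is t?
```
Trace:
  t=0
  t=2, n=0
  t=11, n=1
  t=27, n=2
  t=50, n=3
  t=80, n=4
  t=117, n=5
  t=161, n=6
  t=212, n=7

Final answer: 212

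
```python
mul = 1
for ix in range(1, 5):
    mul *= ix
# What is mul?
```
Trace:
  mul=1
  mul=1, ix=1
  mul=2, ix=2
  mul=6, ix=3
  mul=24, ix=4

Final answer: 24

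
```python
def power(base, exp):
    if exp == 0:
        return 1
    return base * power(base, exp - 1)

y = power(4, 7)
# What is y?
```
Call trace:
power(base=4, exp=7)
  power(base=4, exp=6)
    power(base=4, exp=5)
      power(base=4, exp=4)
        power(base=4, exp=3)
          power(base=4, exp=2)
            power(base=4, exp=1)
              power(base=4, exp=0)
              -> return 1
            -> return 4
          -> return 16
        -> return 64
      -> return 256
    -> return 1024
  -> return 4096
-> return 16384

Final answer: 16384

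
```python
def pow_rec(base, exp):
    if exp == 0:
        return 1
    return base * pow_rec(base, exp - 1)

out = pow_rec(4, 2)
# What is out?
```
Call trace:
pow_rec(base=4, exp=2)
  pow_rec(base=4, exp=1)
    pow_rec(base=4, exp=0)
    -> return 1
  -> return 4
-> return 16

Final answer: 16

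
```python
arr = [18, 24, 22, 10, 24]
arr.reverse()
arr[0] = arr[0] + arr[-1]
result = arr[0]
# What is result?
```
Trace:
  arr=[18, 24, 22, 10, 24]
  arr=[24, 10, 22, 24, 18]
  arr=[42, 10, 22, 24, 18]
  arr=[42, 10, 22, 24, 18], result=42

Final answer: 42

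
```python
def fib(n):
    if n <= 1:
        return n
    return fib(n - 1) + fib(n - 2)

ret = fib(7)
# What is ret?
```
Call trace (a repeated sub-call is expanded the first time; later identical calls just restate its return value):
fib(n=7)
  fib(n=6)
    fib(n=5)
      fib(n=4)
        fib(n=3)
          fib(n=2)
            fib(n=1)
            -> return 1
            fib(n=0)
            -> return 0
          -> return 1
          fib(n=1)
          -> return 1
        -> return 2
        fib(n=2) -> return 1  (same call as traced above)
      -> return 3
      fib(n=3) -> return 2  (same call as traced above)
    -> return 5
    fib(n=4) -> return 3  (same call as traced above)
  -> return 8
  fib(n=5) -> return 5  (same call as traced above)
-> return 13

Final answer: 13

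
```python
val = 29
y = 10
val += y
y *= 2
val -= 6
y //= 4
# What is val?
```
Trace:
  val=29
  val=29, y=10
  val=39, y=10
  val=39, y=20
  val=33, y=20
  val=33, y=5

Final answer: 33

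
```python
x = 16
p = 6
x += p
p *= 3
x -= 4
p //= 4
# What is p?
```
Trace:
  x=16
  x=16, p=6
  x=22, p=6
  x=22, p=18
  x=18, p=18
  x=18, p=4

Final answer: 4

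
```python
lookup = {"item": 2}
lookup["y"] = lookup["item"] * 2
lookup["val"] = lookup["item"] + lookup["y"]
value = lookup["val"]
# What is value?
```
Trace:
  lookup={'item': 2}
  lookup={'item': 2, 'y': 4}
  lookup={'item': 2, 'y': 4, 'val': 6}
  lookup={'item': 2, 'y': 4, 'val': 6}, value=6

Final answer: 6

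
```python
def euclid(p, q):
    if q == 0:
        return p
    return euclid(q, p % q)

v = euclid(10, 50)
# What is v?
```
Call trace:
euclid(p=10, q=50)
  euclid(p=50, q=10)
    euclid(p=10, q=0)
    -> return 10
  -> return 10
-> return 10

Final answer: 10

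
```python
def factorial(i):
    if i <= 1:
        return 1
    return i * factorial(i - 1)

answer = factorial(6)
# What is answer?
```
Call trace:
factorial(i=6)
  factorial(i=5)
    factorial(i=4)
      factorial(i=3)
        factorial(i=2)
          factorial(i=1)
          -> return 1
        -> return 2
      -> return 6
    -> return 24
  -> return 120
-> return 720

Final answer: 720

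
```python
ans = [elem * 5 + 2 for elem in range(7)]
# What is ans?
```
Trace:
  elem=0
  elem=1
  elem=2
  elem=3
  elem=4
  elem=5
  elem=6
  ans=[2, 7, 12, 17, 22, 27, 32]

Final answer: [2, 7, 12, 17, 22, 27, 32]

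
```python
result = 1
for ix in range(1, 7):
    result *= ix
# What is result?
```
Trace:
  result=1
  result=1, ix=1
  result=2, ix=2
  result=6, ix=3
  result=24, ix=4
  result=120, ix=5
  result=720, ix=6

Final answer: 720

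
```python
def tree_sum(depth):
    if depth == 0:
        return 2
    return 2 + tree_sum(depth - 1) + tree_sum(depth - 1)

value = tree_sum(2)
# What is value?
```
Call trace (a repeated sub-call is expanded the first time; later identical calls just restate its return value):
tree_sum(depth=2)
  tree_sum(depth=1)
    tree_sum(depth=0)
    -> return 2
    tree_sum(depth=0)
    -> return 2
  -> return 6
  tree_sum(depth=1) -> return 6  (same call as traced above)
-> return 14

Final answer: 14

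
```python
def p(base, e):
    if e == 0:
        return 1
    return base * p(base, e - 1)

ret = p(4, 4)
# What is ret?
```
Call trace:
p(base=4, e=4)
  p(base=4, e=3)
    p(base=4, e=2)
      p(base=4, e=1)
        p(base=4, e=0)
        -> return 1
      -> return 4
    -> return 16
  -> return 64
-> return 256

Final answer: 256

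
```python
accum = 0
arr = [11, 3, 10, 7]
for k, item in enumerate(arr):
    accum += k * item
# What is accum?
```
Trace:
  accum=0
  accum=0, k=0, item=11
  accum=3, k=1, item=3
  accum=23, k=2, item=10
  accum=44, k=3, item=7

Final answer: 44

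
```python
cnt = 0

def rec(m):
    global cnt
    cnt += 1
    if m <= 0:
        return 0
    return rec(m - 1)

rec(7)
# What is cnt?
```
Call trace:
rec(m=7)
  rec(m=6)
    rec(m=5)
      rec(m=4)
        rec(m=3)
          rec(m=2)
            rec(m=1)
              rec(m=0)
              -> return 0
            -> return 0
          -> return 0
        -> return 0
      -> return 0
    -> return 0
  -> return 0
-> return 0

cnt is incremented once per call. rec is entered once for each m = 7, 6, 5, 4, 3, 2, 1, 0 (the m <= 0 call returns without recursing), i.e. 7 + 1 calls.
cnt = 8

Final answer: 8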